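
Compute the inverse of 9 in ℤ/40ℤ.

gcd(40, 9) = 1  (40 = 4×9 + 4, 9 = 2×4 + 1, 4 = 4×1).
Back-substituting, 9×(9) + 40×(-2) = 1.
So 9×9 ≡ 1 (mod 40), and 9 mod 40 = 9.

9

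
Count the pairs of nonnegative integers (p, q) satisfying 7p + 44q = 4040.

13

gcd(44, 7) = 1  (44 = 6·7 + 2, 7 = 3·2 + 1, 2 = 2·1).
Back-substituting, 7·(19) + 44·(-3) = 1.
Scale by 4040: one solution is (76760, -12120). Reduce p mod 44: (24, 88).
General: p = 24 + 44t, q = 88 - 7t.
p ≥ 0 ⇒ t ≥ 0; q ≥ 0 ⇒ t ≤ 12. So t ∈ [0, 12]: 13 solutions.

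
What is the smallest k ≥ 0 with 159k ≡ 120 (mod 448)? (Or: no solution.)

gcd(448, 159) = 1  (448 = 2×159 + 130, 159 = 1×130 + 29, 130 = 4×29 + 14, 29 = 2×14 + 1, 14 = 14×1).
1 divides 120, so solutions exist.
Back-substituting, 159×(31) + 448×(-11) = 1.
So 159×(31) ≡ 1 (mod 448); multiply by 120: k ≡ 3720 (mod 448).
Smallest nonnegative: k = 3720 mod 448 = 136.

136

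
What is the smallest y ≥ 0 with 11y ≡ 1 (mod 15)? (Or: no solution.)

gcd(15, 11):
  15 = 1·11 + 4
  11 = 2·4 + 3
  4 = 1·3 + 1
  3 = 3·1
so gcd(15, 11) = 1.
1 divides 1, so solutions exist.
Back-substitute for Bézout coefficients:
  1 = 4 - 1·3
  ... = 11·(-4) + 15·(3)
So 11·(-4) ≡ 1 (mod 15); multiply by 1: y ≡ -4 (mod 15).
Smallest nonnegative: y = -4 mod 15 = 11.

11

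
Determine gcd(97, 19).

gcd(97, 19):
  97 = 5*19 + 2
  19 = 9*2 + 1
  2 = 2*1
so gcd(97, 19) = 1.

1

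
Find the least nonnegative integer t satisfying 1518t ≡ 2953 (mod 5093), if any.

gcd(5093, 1518) = 11  (5093 = 3×1518 + 539, 1518 = 2×539 + 440, 539 = 1×440 + 99, 440 = 4×99 + 44, 99 = 2×44 + 11, 44 = 4×11).
11 does not divide 2953, so the congruence has no solution.

no solution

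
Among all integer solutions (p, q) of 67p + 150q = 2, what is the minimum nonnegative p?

56

gcd(150, 67) = 1.
1 divides 2, so solutions exist.
By Bézout, 67×(-47) + 150×(21) = 1.
Scale by 2/1 = 2: (p₀, q₀) = (-94, 42).
General solution: p = -94 + 150t, q = 42 - 67t for integer t.
p ≥ 0: smallest is -94 mod 150 = 56 (at t = 1), with q = -25.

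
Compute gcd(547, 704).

1

gcd(704, 547):
  704 = 1×547 + 157
  547 = 3×157 + 76
  157 = 2×76 + 5
  76 = 15×5 + 1
  5 = 5×1
so gcd(704, 547) = 1.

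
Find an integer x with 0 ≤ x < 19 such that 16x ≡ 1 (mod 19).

6

gcd(19, 16) = 1.
By Bézout, 16*(6) + 19*(-5) = 1.
So 16*6 ≡ 1 (mod 19), and 6 mod 19 = 6.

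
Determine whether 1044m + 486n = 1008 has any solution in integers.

gcd(1044, 486):
  1044 = 2*486 + 72
  486 = 6*72 + 54
  72 = 1*54 + 18
  54 = 3*18
so gcd(1044, 486) = 18.
18 divides 1008, so integer solutions exist.

yes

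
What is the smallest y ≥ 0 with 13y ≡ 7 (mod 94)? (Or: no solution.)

15

gcd(94, 13) = 1.
1 divides 7, so solutions exist.
By Bézout, 13*(29) + 94*(-4) = 1.
So 13*(29) ≡ 1 (mod 94); multiply by 7: y ≡ 203 (mod 94).
Smallest nonnegative: y = 203 mod 94 = 15.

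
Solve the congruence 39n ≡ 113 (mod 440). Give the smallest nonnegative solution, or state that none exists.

127

gcd(440, 39) = 1.
1 divides 113, so solutions exist.
By Bézout, 39·(79) + 440·(-7) = 1.
So 39·(79) ≡ 1 (mod 440); multiply by 113: n ≡ 8927 (mod 440).
Smallest nonnegative: n = 8927 mod 440 = 127.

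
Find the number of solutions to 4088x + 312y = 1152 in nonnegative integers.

gcd(4088, 312):
  4088 = 13×312 + 32
  312 = 9×32 + 24
  32 = 1×24 + 8
  24 = 3×8
so gcd(4088, 312) = 8.
Back-substitute for Bézout coefficients:
  8 = 32 - 1×24
  ... = 4088×(10) + 312×(-131)
Scale by 144: one solution is (1440, -18864). Reduce x mod 39: (36, -468).
General: x = 36 + 39t, y = -468 - 511t.
x ≥ 0 ⇒ t ≥ 0; y ≥ 0 ⇒ t ≤ -1. So t ∈ [0, -1]: 0 solutions.

0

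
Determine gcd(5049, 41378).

17

gcd(41378, 5049):
  41378 = 8*5049 + 986
  5049 = 5*986 + 119
  986 = 8*119 + 34
  119 = 3*34 + 17
  34 = 2*17
so gcd(41378, 5049) = 17.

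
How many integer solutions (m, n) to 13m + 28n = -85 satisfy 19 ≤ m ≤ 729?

25

gcd(28, 13) = 1.
By Bézout, 13×(13) + 28×(-6) = 1.
Particular solution: (15, -10).
General solution: m = 15 + 28t, n = -10 - 13t for integer t.
19 ≤ 15 + 28t ≤ 729 gives t ∈ [1, 25], which is 25 values.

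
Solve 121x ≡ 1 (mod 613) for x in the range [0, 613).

76

gcd(613, 121) = 1  (613 = 5*121 + 8, 121 = 15*8 + 1, 8 = 8*1).
Back-substituting, 121*(76) + 613*(-15) = 1.
So 121*76 ≡ 1 (mod 613), and 76 mod 613 = 76.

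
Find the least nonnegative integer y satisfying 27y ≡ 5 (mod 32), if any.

31

gcd(32, 27) = 1  (32 = 1·27 + 5, 27 = 5·5 + 2, 5 = 2·2 + 1, 2 = 2·1).
1 divides 5, so solutions exist.
Back-substituting, 27·(-13) + 32·(11) = 1.
So 27·(-13) ≡ 1 (mod 32); multiply by 5: y ≡ -65 (mod 32).
Smallest nonnegative: y = -65 mod 32 = 31.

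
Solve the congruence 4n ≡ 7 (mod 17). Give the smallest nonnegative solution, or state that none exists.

6

gcd(17, 4) = 1  (17 = 4×4 + 1, 4 = 4×1).
1 divides 7, so solutions exist.
Back-substituting, 4×(-4) + 17×(1) = 1.
So 4×(-4) ≡ 1 (mod 17); multiply by 7: n ≡ -28 (mod 17).
Smallest nonnegative: n = -28 mod 17 = 6.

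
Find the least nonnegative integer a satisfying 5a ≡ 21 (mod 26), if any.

25

gcd(26, 5):
  26 = 5×5 + 1
  5 = 5×1
so gcd(26, 5) = 1.
1 divides 21, so solutions exist.
Back-substitute for Bézout coefficients:
  1 = 26 - 5×5
  ... = 5×(-5) + 26×(1)
So 5×(-5) ≡ 1 (mod 26); multiply by 21: a ≡ -105 (mod 26).
Smallest nonnegative: a = -105 mod 26 = 25.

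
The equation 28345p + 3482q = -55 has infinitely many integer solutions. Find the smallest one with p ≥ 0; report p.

gcd(28345, 3482):
  28345 = 8·3482 + 489
  3482 = 7·489 + 59
  489 = 8·59 + 17
  59 = 3·17 + 8
  17 = 2·8 + 1
  8 = 8·1
so gcd(28345, 3482) = 1.
1 divides -55, so solutions exist.
Back-substitute for Bézout coefficients:
  1 = 17 - 2·8
  ... = 28345·(413) + 3482·(-3362)
Scale by -55/1 = -55: (p₀, q₀) = (-22715, 184910).
General solution: p = -22715 + 3482t, q = 184910 - 28345t for integer t.
p ≥ 0: smallest is -22715 mod 3482 = 1659 (at t = 7), with q = -13505.

1659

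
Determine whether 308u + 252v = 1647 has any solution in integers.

gcd(308, 252) = 28.
28 does not divide 1647 (remainder 23), so no integer solutions.

no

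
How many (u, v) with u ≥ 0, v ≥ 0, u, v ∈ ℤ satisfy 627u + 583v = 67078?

gcd(627, 583):
  627 = 1*583 + 44
  583 = 13*44 + 11
  44 = 4*11
so gcd(627, 583) = 11.
Back-substitute for Bézout coefficients:
  11 = 583 - 13*44
  ... = 627*(-13) + 583*(14)
Scale by 6098: one solution is (-79274, 85372). Reduce u mod 53: (14, 100).
General: u = 14 + 53t, v = 100 - 57t.
u ≥ 0 ⇒ t ≥ 0; v ≥ 0 ⇒ t ≤ 1. So t ∈ [0, 1]: 2 solutions.

2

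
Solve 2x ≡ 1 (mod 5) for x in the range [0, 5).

gcd(5, 2):
  5 = 2·2 + 1
  2 = 2·1
so gcd(5, 2) = 1.
Back-substitute for Bézout coefficients:
  1 = 5 - 2·2
  ... = 2·(-2) + 5·(1)
So 2·-2 ≡ 1 (mod 5), and -2 mod 5 = 3.

3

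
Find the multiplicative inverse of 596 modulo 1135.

916

gcd(1135, 596) = 1  (1135 = 1×596 + 539, 596 = 1×539 + 57, 539 = 9×57 + 26, 57 = 2×26 + 5, 26 = 5×5 + 1, 5 = 5×1).
Back-substituting, 596×(-219) + 1135×(115) = 1.
So 596×-219 ≡ 1 (mod 1135), and -219 mod 1135 = 916.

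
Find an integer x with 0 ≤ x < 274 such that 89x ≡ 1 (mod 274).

gcd(274, 89) = 1  (274 = 3*89 + 7, 89 = 12*7 + 5, 7 = 1*5 + 2, 5 = 2*2 + 1, 2 = 2*1).
Back-substituting, 89*(117) + 274*(-38) = 1.
So 89*117 ≡ 1 (mod 274), and 117 mod 274 = 117.

117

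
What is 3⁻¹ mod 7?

gcd(7, 3) = 1  (7 = 2×3 + 1, 3 = 3×1).
Back-substituting, 3×(-2) + 7×(1) = 1.
So 3×-2 ≡ 1 (mod 7), and -2 mod 7 = 5.

5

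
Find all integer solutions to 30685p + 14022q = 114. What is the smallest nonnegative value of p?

600

gcd(30685, 14022) = 19  (30685 = 2*14022 + 2641, 14022 = 5*2641 + 817, 2641 = 3*817 + 190, 817 = 4*190 + 57, 190 = 3*57 + 19, 57 = 3*19).
19 divides 114, so solutions exist.
Back-substituting, 30685*(223) + 14022*(-488) = 19.
Scale by 114/19 = 6: (p₀, q₀) = (1338, -2928).
General solution: p = 1338 + 738t, q = -2928 - 1615t for integer t.
p ≥ 0: smallest is 1338 mod 738 = 600 (at t = -1), with q = -1313.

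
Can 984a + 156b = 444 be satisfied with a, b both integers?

gcd(984, 156) = 12.
12 divides 444, so integer solutions exist.

yes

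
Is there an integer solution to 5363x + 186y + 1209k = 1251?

no

gcd(5363, 186) = 31.
gcd(31, 1209) = 31.
31 does not divide 1251 (remainder 11), so no integer solutions.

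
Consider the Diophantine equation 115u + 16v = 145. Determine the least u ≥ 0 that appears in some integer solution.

gcd(115, 16):
  115 = 7×16 + 3
  16 = 5×3 + 1
  3 = 3×1
so gcd(115, 16) = 1.
1 divides 145, so solutions exist.
Back-substitute for Bézout coefficients:
  1 = 16 - 5×3
  ... = 115×(-5) + 16×(36)
Scale by 145/1 = 145: (u₀, v₀) = (-725, 5220).
General solution: u = -725 + 16t, v = 5220 - 115t for integer t.
u ≥ 0: smallest is -725 mod 16 = 11 (at t = 46), with v = -70.

11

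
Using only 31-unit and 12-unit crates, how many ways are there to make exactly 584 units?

1

Need nonnegative integers with 31j + 12k = 584.
gcd(31, 12) = 1, and 31·(-5) + 12·(13) = 1.
So (j₀, k₀) = (-2920, 7592); general j = -2920 + 12t, k = 7592 - 31t.
j ≥ 0 ⇒ t ≥ 244; k ≥ 0 ⇒ t ≤ 244. That's 1 value of t.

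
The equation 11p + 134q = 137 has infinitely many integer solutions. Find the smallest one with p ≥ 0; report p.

gcd(134, 11):
  134 = 12·11 + 2
  11 = 5·2 + 1
  2 = 2·1
so gcd(134, 11) = 1.
1 divides 137, so solutions exist.
Back-substitute for Bézout coefficients:
  1 = 11 - 5·2
  ... = 11·(61) + 134·(-5)
Scale by 137/1 = 137: (p₀, q₀) = (8357, -685).
General solution: p = 8357 + 134t, q = -685 - 11t for integer t.
p ≥ 0: smallest is 8357 mod 134 = 49 (at t = -62), with q = -3.

49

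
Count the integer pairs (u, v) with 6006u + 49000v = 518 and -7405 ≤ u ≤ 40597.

gcd(49000, 6006) = 14.
By Bézout, 6006·(669) + 49000·(-82) = 14.
Particular solution: (253, -31).
General solution: u = 253 + 3500t, v = -31 - 429t for integer t.
-7405 ≤ 253 + 3500t ≤ 40597 gives t ∈ [-2, 11], which is 14 values.

14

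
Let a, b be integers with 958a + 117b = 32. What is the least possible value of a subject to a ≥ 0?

gcd(958, 117):
  958 = 8×117 + 22
  117 = 5×22 + 7
  22 = 3×7 + 1
  7 = 7×1
so gcd(958, 117) = 1.
1 divides 32, so solutions exist.
Back-substitute for Bézout coefficients:
  1 = 22 - 3×7
  ... = 958×(16) + 117×(-131)
Scale by 32/1 = 32: (a₀, b₀) = (512, -4192).
General solution: a = 512 + 117t, b = -4192 - 958t for integer t.
a ≥ 0: smallest is 512 mod 117 = 44 (at t = -4), with b = -360.

44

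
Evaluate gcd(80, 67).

gcd(80, 67):
  80 = 1×67 + 13
  67 = 5×13 + 2
  13 = 6×2 + 1
  2 = 2×1
so gcd(80, 67) = 1.

1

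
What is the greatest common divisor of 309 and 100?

1

gcd(309, 100):
  309 = 3·100 + 9
  100 = 11·9 + 1
  9 = 9·1
so gcd(309, 100) = 1.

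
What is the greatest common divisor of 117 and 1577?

gcd(1577, 117):
  1577 = 13*117 + 56
  117 = 2*56 + 5
  56 = 11*5 + 1
  5 = 5*1
so gcd(1577, 117) = 1.

1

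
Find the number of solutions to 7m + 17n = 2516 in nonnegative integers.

gcd(17, 7) = 1  (17 = 2×7 + 3, 7 = 2×3 + 1, 3 = 3×1).
Back-substituting, 7×(5) + 17×(-2) = 1.
Scale by 2516: one solution is (12580, -5032). Reduce m mod 17: (0, 148).
General: m = 0 + 17t, n = 148 - 7t.
m ≥ 0 ⇒ t ≥ 0; n ≥ 0 ⇒ t ≤ 21. So t ∈ [0, 21]: 22 solutions.

22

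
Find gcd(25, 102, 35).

gcd(102, 25) = 1  (102 = 4×25 + 2, 25 = 12×2 + 1, 2 = 2×1).
gcd(1, 35) = 1.

1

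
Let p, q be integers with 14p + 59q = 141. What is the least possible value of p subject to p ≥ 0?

gcd(59, 14):
  59 = 4*14 + 3
  14 = 4*3 + 2
  3 = 1*2 + 1
  2 = 2*1
so gcd(59, 14) = 1.
1 divides 141, so solutions exist.
Back-substitute for Bézout coefficients:
  1 = 3 - 1*2
  ... = 14*(-21) + 59*(5)
Scale by 141/1 = 141: (p₀, q₀) = (-2961, 705).
General solution: p = -2961 + 59t, q = 705 - 14t for integer t.
p ≥ 0: smallest is -2961 mod 59 = 48 (at t = 51), with q = -9.

48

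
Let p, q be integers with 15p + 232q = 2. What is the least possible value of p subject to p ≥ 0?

62

gcd(232, 15) = 1.
1 divides 2, so solutions exist.
By Bézout, 15*(31) + 232*(-2) = 1.
Scale by 2/1 = 2: (p₀, q₀) = (62, -4).
General solution: p = 62 + 232t, q = -4 - 15t for integer t.
p ≥ 0: smallest is 62 mod 232 = 62 (at t = 0), with q = -4.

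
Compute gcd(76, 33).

1

gcd(76, 33) = 1  (76 = 2*33 + 10, 33 = 3*10 + 3, 10 = 3*3 + 1, 3 = 3*1).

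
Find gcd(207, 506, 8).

1

gcd(506, 207) = 23  (506 = 2×207 + 92, 207 = 2×92 + 23, 92 = 4×23).
gcd(23, 8) = 1.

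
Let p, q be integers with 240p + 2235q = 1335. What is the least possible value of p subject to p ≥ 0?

gcd(2235, 240) = 15.
15 divides 1335, so solutions exist.
By Bézout, 240·(28) + 2235·(-3) = 15.
Scale by 1335/15 = 89: (p₀, q₀) = (2492, -267).
General solution: p = 2492 + 149t, q = -267 - 16t for integer t.
p ≥ 0: smallest is 2492 mod 149 = 108 (at t = -16), with q = -11.

108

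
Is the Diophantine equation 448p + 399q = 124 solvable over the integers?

no

gcd(448, 399) = 7  (448 = 1×399 + 49, 399 = 8×49 + 7, 49 = 7×7).
7 does not divide 124 (remainder 5), so no integer solutions.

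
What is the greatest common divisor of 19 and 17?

1

gcd(19, 17):
  19 = 1*17 + 2
  17 = 8*2 + 1
  2 = 2*1
so gcd(19, 17) = 1.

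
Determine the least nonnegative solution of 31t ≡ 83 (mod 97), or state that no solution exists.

59

gcd(97, 31) = 1.
1 divides 83, so solutions exist.
By Bézout, 31×(-25) + 97×(8) = 1.
So 31×(-25) ≡ 1 (mod 97); multiply by 83: t ≡ -2075 (mod 97).
Smallest nonnegative: t = -2075 mod 97 = 59.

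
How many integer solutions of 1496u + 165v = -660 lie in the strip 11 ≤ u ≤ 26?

gcd(1496, 165) = 11.
By Bézout, 1496·(1) + 165·(-9) = 11.
Particular solution: (0, -4).
General solution: u = 0 + 15t, v = -4 - 136t for integer t.
11 ≤ 0 + 15t ≤ 26 gives t ∈ [1, 1], which is 1 value.

1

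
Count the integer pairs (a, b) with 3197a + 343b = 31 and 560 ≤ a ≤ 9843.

gcd(3197, 343) = 1  (3197 = 9×343 + 110, 343 = 3×110 + 13, 110 = 8×13 + 6, 13 = 2×6 + 1, 6 = 6×1).
Back-substituting, 3197×(-53) + 343×(494) = 1.
Scale by 31: particular solution (-1643, 15314); reduce a mod 343: (72, -671).
General solution: a = 72 + 343t, b = -671 - 3197t for integer t.
560 ≤ 72 + 343t ≤ 9843 gives t ∈ [2, 28], which is 27 values.

27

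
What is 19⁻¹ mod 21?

gcd(21, 19):
  21 = 1×19 + 2
  19 = 9×2 + 1
  2 = 2×1
so gcd(21, 19) = 1.
Back-substitute for Bézout coefficients:
  1 = 19 - 9×2
  ... = 19×(10) + 21×(-9)
So 19×10 ≡ 1 (mod 21), and 10 mod 21 = 10.

10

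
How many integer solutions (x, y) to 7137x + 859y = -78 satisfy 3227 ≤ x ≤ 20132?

gcd(7137, 859) = 1  (7137 = 8×859 + 265, 859 = 3×265 + 64, 265 = 4×64 + 9, 64 = 7×9 + 1, 9 = 9×1).
Back-substituting, 7137×(-94) + 859×(781) = 1.
Scale by -78: particular solution (7332, -60918); reduce x mod 859: (460, -3822).
General solution: x = 460 + 859t, y = -3822 - 7137t for integer t.
3227 ≤ 460 + 859t ≤ 20132 gives t ∈ [4, 22], which is 19 values.

19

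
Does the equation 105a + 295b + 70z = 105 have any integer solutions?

gcd(295, 105) = 5  (295 = 2·105 + 85, 105 = 1·85 + 20, 85 = 4·20 + 5, 20 = 4·5).
gcd(5, 70) = 5.
5 divides 105, so integer solutions exist.

yes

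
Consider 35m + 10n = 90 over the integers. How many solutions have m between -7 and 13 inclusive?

gcd(35, 10) = 5  (35 = 3×10 + 5, 10 = 2×5).
Back-substituting, 35×(1) + 10×(-3) = 5.
Scale by 18: particular solution (18, -54); reduce m mod 2: (0, 9).
General solution: m = 0 + 2t, n = 9 - 7t for integer t.
-7 ≤ 0 + 2t ≤ 13 gives t ∈ [-3, 6], which is 10 values.

10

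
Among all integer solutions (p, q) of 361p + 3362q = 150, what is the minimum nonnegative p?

2636

gcd(3362, 361):
  3362 = 9×361 + 113
  361 = 3×113 + 22
  113 = 5×22 + 3
  22 = 7×3 + 1
  3 = 3×1
so gcd(3362, 361) = 1.
1 divides 150, so solutions exist.
Back-substitute for Bézout coefficients:
  1 = 22 - 7×3
  ... = 361×(1071) + 3362×(-115)
Scale by 150/1 = 150: (p₀, q₀) = (160650, -17250).
General solution: p = 160650 + 3362t, q = -17250 - 361t for integer t.
p ≥ 0: smallest is 160650 mod 3362 = 2636 (at t = -47), with q = -283.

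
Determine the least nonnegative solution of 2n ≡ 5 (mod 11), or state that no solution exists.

gcd(11, 2) = 1.
1 divides 5, so solutions exist.
By Bézout, 2·(-5) + 11·(1) = 1.
So 2·(-5) ≡ 1 (mod 11); multiply by 5: n ≡ -25 (mod 11).
Smallest nonnegative: n = -25 mod 11 = 8.

8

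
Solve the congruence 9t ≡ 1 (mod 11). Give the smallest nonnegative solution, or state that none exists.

5

gcd(11, 9):
  11 = 1*9 + 2
  9 = 4*2 + 1
  2 = 2*1
so gcd(11, 9) = 1.
1 divides 1, so solutions exist.
Back-substitute for Bézout coefficients:
  1 = 9 - 4*2
  ... = 9*(5) + 11*(-4)
So 9*(5) ≡ 1 (mod 11); multiply by 1: t ≡ 5 (mod 11).
Smallest nonnegative: t = 5 mod 11 = 5.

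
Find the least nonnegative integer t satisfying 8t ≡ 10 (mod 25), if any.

gcd(25, 8):
  25 = 3*8 + 1
  8 = 8*1
so gcd(25, 8) = 1.
1 divides 10, so solutions exist.
Back-substitute for Bézout coefficients:
  1 = 25 - 3*8
  ... = 8*(-3) + 25*(1)
So 8*(-3) ≡ 1 (mod 25); multiply by 10: t ≡ -30 (mod 25).
Smallest nonnegative: t = -30 mod 25 = 20.

20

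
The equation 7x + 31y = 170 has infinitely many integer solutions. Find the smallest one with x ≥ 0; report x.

gcd(31, 7):
  31 = 4×7 + 3
  7 = 2×3 + 1
  3 = 3×1
so gcd(31, 7) = 1.
1 divides 170, so solutions exist.
Back-substitute for Bézout coefficients:
  1 = 7 - 2×3
  ... = 7×(9) + 31×(-2)
Scale by 170/1 = 170: (x₀, y₀) = (1530, -340).
General solution: x = 1530 + 31t, y = -340 - 7t for integer t.
x ≥ 0: smallest is 1530 mod 31 = 11 (at t = -49), with y = 3.

11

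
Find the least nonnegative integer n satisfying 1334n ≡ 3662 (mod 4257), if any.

gcd(4257, 1334):
  4257 = 3·1334 + 255
  1334 = 5·255 + 59
  255 = 4·59 + 19
  59 = 3·19 + 2
  19 = 9·2 + 1
  2 = 2·1
so gcd(4257, 1334) = 1.
1 divides 3662, so solutions exist.
Back-substitute for Bézout coefficients:
  1 = 19 - 9·2
  ... = 1334·(-2020) + 4257·(633)
So 1334·(-2020) ≡ 1 (mod 4257); multiply by 3662: n ≡ -7397240 (mod 4257).
Smallest nonnegative: n = -7397240 mod 4257 = 1426.

1426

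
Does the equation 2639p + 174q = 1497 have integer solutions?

gcd(2639, 174) = 29  (2639 = 15×174 + 29, 174 = 6×29).
29 does not divide 1497 (remainder 18), so no integer solutions.

no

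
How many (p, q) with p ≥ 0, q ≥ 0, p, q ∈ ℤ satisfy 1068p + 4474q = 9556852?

4

gcd(4474, 1068):
  4474 = 4*1068 + 202
  1068 = 5*202 + 58
  202 = 3*58 + 28
  58 = 2*28 + 2
  28 = 14*2
so gcd(4474, 1068) = 2.
Back-substitute for Bézout coefficients:
  2 = 58 - 2*28
  ... = 1068*(155) + 4474*(-37)
Scale by 4778426: one solution is (740656030, -176801762). Reduce p mod 2237: (989, 1900).
General: p = 989 + 2237t, q = 1900 - 534t.
p ≥ 0 ⇒ t ≥ 0; q ≥ 0 ⇒ t ≤ 3. So t ∈ [0, 3]: 4 solutions.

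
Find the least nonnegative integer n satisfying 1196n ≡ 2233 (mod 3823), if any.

427

gcd(3823, 1196):
  3823 = 3*1196 + 235
  1196 = 5*235 + 21
  235 = 11*21 + 4
  21 = 5*4 + 1
  4 = 4*1
so gcd(3823, 1196) = 1.
1 divides 2233, so solutions exist.
Back-substitute for Bézout coefficients:
  1 = 21 - 5*4
  ... = 1196*(911) + 3823*(-285)
So 1196*(911) ≡ 1 (mod 3823); multiply by 2233: n ≡ 2034263 (mod 3823).
Smallest nonnegative: n = 2034263 mod 3823 = 427.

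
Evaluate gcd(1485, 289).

1

gcd(1485, 289):
  1485 = 5*289 + 40
  289 = 7*40 + 9
  40 = 4*9 + 4
  9 = 2*4 + 1
  4 = 4*1
so gcd(1485, 289) = 1.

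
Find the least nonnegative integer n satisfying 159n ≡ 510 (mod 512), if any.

gcd(512, 159) = 1  (512 = 3·159 + 35, 159 = 4·35 + 19, 35 = 1·19 + 16, 19 = 1·16 + 3, 16 = 5·3 + 1, 3 = 3·1).
1 divides 510, so solutions exist.
Back-substituting, 159·(-161) + 512·(50) = 1.
So 159·(-161) ≡ 1 (mod 512); multiply by 510: n ≡ -82110 (mod 512).
Smallest nonnegative: n = -82110 mod 512 = 322.

322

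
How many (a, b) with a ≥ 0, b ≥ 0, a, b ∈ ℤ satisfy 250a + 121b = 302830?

10

gcd(250, 121) = 1.
By Bézout, 250·(-15) + 121·(31) = 1.
One solution: (11, 2480).
General: a = 11 + 121t, b = 2480 - 250t.
a ≥ 0 ⇒ t ≥ 0; b ≥ 0 ⇒ t ≤ 9. So t ∈ [0, 9]: 10 solutions.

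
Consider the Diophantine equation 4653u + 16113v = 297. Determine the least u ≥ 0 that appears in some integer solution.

800

gcd(16113, 4653):
  16113 = 3×4653 + 2154
  4653 = 2×2154 + 345
  2154 = 6×345 + 84
  345 = 4×84 + 9
  84 = 9×9 + 3
  9 = 3×3
so gcd(16113, 4653) = 3.
3 divides 297, so solutions exist.
Back-substitute for Bézout coefficients:
  3 = 84 - 9×9
  ... = 4653×(-1728) + 16113×(499)
Scale by 297/3 = 99: (u₀, v₀) = (-171072, 49401).
General solution: u = -171072 + 5371t, v = 49401 - 1551t for integer t.
u ≥ 0: smallest is -171072 mod 5371 = 800 (at t = 32), with v = -231.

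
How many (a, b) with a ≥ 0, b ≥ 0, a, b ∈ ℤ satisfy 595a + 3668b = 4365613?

gcd(3668, 595) = 7  (3668 = 6·595 + 98, 595 = 6·98 + 7, 98 = 14·7).
Back-substituting, 595·(37) + 3668·(-6) = 7.
Scale by 623659: one solution is (23075383, -3741954). Reduce a mod 524: (519, 1106).
General: a = 519 + 524t, b = 1106 - 85t.
a ≥ 0 ⇒ t ≥ 0; b ≥ 0 ⇒ t ≤ 13. So t ∈ [0, 13]: 14 solutions.

14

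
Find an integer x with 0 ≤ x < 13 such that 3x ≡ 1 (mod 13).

gcd(13, 3) = 1.
By Bézout, 3*(-4) + 13*(1) = 1.
So 3*-4 ≡ 1 (mod 13), and -4 mod 13 = 9.

9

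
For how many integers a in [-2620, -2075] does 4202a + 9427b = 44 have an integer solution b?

gcd(9427, 4202) = 11  (9427 = 2·4202 + 1023, 4202 = 4·1023 + 110, 1023 = 9·110 + 33, 110 = 3·33 + 11, 33 = 3·11).
Back-substituting, 4202·(258) + 9427·(-115) = 11.
Scale by 4: particular solution (1032, -460); reduce a mod 857: (175, -78).
General solution: a = 175 + 857t, b = -78 - 382t for integer t.
-2620 ≤ 175 + 857t ≤ -2075 gives t ∈ [-3, -3], which is 1 value.

1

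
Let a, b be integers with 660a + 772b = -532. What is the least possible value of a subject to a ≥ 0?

gcd(772, 660):
  772 = 1×660 + 112
  660 = 5×112 + 100
  112 = 1×100 + 12
  100 = 8×12 + 4
  12 = 3×4
so gcd(772, 660) = 4.
4 divides -532, so solutions exist.
Back-substitute for Bézout coefficients:
  4 = 100 - 8×12
  ... = 660×(62) + 772×(-53)
Scale by -532/4 = -133: (a₀, b₀) = (-8246, 7049).
General solution: a = -8246 + 193t, b = 7049 - 165t for integer t.
a ≥ 0: smallest is -8246 mod 193 = 53 (at t = 43), with b = -46.

53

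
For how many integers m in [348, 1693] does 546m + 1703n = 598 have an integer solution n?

gcd(1703, 546) = 13.
By Bézout, 546*(-53) + 1703*(17) = 13.
Particular solution: (51, -16).
General solution: m = 51 + 131t, n = -16 - 42t for integer t.
348 ≤ 51 + 131t ≤ 1693 gives t ∈ [3, 12], which is 10 values.

10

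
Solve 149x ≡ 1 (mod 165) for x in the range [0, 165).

134

gcd(165, 149) = 1  (165 = 1·149 + 16, 149 = 9·16 + 5, 16 = 3·5 + 1, 5 = 5·1).
Back-substituting, 149·(-31) + 165·(28) = 1.
So 149·-31 ≡ 1 (mod 165), and -31 mod 165 = 134.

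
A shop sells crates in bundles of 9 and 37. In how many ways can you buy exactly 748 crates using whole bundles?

3

Need nonnegative integers with 9j + 37k = 748.
gcd(9, 37) = 1, and 9·(-4) + 37·(1) = 1.
So (j₀, k₀) = (-2992, 748); general j = -2992 + 37t, k = 748 - 9t.
j ≥ 0 ⇒ t ≥ 81; k ≥ 0 ⇒ t ≤ 83. That's 3 values of t.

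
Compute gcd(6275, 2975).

gcd(6275, 2975):
  6275 = 2*2975 + 325
  2975 = 9*325 + 50
  325 = 6*50 + 25
  50 = 2*25
so gcd(6275, 2975) = 25.

25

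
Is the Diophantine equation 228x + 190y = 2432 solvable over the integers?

yes

gcd(228, 190) = 38.
38 divides 2432, so integer solutions exist.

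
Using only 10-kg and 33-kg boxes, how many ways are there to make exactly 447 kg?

1

Need nonnegative integers with 10j + 33k = 447.
gcd(10, 33) = 1, and 10·(10) + 33·(-3) = 1.
So (j₀, k₀) = (4470, -1341); general j = 4470 + 33t, k = -1341 - 10t.
j ≥ 0 ⇒ t ≥ -135; k ≥ 0 ⇒ t ≤ -135. That's 1 value of t.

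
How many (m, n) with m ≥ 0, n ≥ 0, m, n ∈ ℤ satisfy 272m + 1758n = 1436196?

gcd(1758, 272):
  1758 = 6×272 + 126
  272 = 2×126 + 20
  126 = 6×20 + 6
  20 = 3×6 + 2
  6 = 3×2
so gcd(1758, 272) = 2.
Back-substitute for Bézout coefficients:
  2 = 20 - 3×6
  ... = 272×(265) + 1758×(-41)
Scale by 718098: one solution is (190295970, -29442018). Reduce m mod 879: (381, 758).
General: m = 381 + 879t, n = 758 - 136t.
m ≥ 0 ⇒ t ≥ 0; n ≥ 0 ⇒ t ≤ 5. So t ∈ [0, 5]: 6 solutions.

6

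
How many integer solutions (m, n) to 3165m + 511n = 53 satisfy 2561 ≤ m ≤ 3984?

3

gcd(3165, 511) = 1  (3165 = 6×511 + 99, 511 = 5×99 + 16, 99 = 6×16 + 3, 16 = 5×3 + 1, 3 = 3×1).
Back-substituting, 3165×(-160) + 511×(991) = 1.
Scale by 53: particular solution (-8480, 52523); reduce m mod 511: (207, -1282).
General solution: m = 207 + 511t, n = -1282 - 3165t for integer t.
2561 ≤ 207 + 511t ≤ 3984 gives t ∈ [5, 7], which is 3 values.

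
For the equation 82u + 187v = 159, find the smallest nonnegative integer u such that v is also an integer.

gcd(187, 82) = 1  (187 = 2·82 + 23, 82 = 3·23 + 13, 23 = 1·13 + 10, 13 = 1·10 + 3, 10 = 3·3 + 1, 3 = 3·1).
1 divides 159, so solutions exist.
Back-substituting, 82·(-57) + 187·(25) = 1.
Scale by 159/1 = 159: (u₀, v₀) = (-9063, 3975).
General solution: u = -9063 + 187t, v = 3975 - 82t for integer t.
u ≥ 0: smallest is -9063 mod 187 = 100 (at t = 49), with v = -43.

100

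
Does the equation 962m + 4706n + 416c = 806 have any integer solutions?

yes

gcd(4706, 962) = 26.
gcd(26, 416) = 26.
26 divides 806, so integer solutions exist.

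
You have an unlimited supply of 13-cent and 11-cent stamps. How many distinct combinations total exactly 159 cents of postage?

Need nonnegative integers with 13j + 11k = 159.
gcd(13, 11) = 1, and 13·(-5) + 11·(6) = 1.
So (j₀, k₀) = (-795, 954); general j = -795 + 11t, k = 954 - 13t.
j ≥ 0 ⇒ t ≥ 73; k ≥ 0 ⇒ t ≤ 73. That's 1 value of t.

1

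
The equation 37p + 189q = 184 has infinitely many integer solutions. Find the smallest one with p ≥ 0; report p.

gcd(189, 37) = 1  (189 = 5×37 + 4, 37 = 9×4 + 1, 4 = 4×1).
1 divides 184, so solutions exist.
Back-substituting, 37×(46) + 189×(-9) = 1.
Scale by 184/1 = 184: (p₀, q₀) = (8464, -1656).
General solution: p = 8464 + 189t, q = -1656 - 37t for integer t.
p ≥ 0: smallest is 8464 mod 189 = 148 (at t = -44), with q = -28.

148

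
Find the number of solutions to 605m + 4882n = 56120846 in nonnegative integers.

gcd(4882, 605) = 1  (4882 = 8×605 + 42, 605 = 14×42 + 17, 42 = 2×17 + 8, 17 = 2×8 + 1, 8 = 8×1).
Back-substituting, 605×(581) + 4882×(-72) = 1.
Scale by 56120846: one solution is (32606211526, -4040700912). Reduce m mod 4882: (2360, 11203).
General: m = 2360 + 4882t, n = 11203 - 605t.
m ≥ 0 ⇒ t ≥ 0; n ≥ 0 ⇒ t ≤ 18. So t ∈ [0, 18]: 19 solutions.

19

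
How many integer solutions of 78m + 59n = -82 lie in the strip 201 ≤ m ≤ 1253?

18

gcd(78, 59) = 1  (78 = 1*59 + 19, 59 = 3*19 + 2, 19 = 9*2 + 1, 2 = 2*1).
Back-substituting, 78*(28) + 59*(-37) = 1.
Scale by -82: particular solution (-2296, 3034); reduce m mod 59: (5, -8).
General solution: m = 5 + 59t, n = -8 - 78t for integer t.
201 ≤ 5 + 59t ≤ 1253 gives t ∈ [4, 21], which is 18 values.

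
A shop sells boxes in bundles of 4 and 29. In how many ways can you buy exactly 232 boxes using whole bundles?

Need nonnegative integers with 4j + 29k = 232.
gcd(4, 29) = 1, and 4·(-7) + 29·(1) = 1.
So (j₀, k₀) = (-1624, 232); general j = -1624 + 29t, k = 232 - 4t.
j ≥ 0 ⇒ t ≥ 56; k ≥ 0 ⇒ t ≤ 58. That's 3 values of t.

3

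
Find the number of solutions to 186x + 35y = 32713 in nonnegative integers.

gcd(186, 35) = 1.
By Bézout, 186·(16) + 35·(-85) = 1.
One solution: (18, 839).
General: x = 18 + 35t, y = 839 - 186t.
x ≥ 0 ⇒ t ≥ 0; y ≥ 0 ⇒ t ≤ 4. So t ∈ [0, 4]: 5 solutions.

5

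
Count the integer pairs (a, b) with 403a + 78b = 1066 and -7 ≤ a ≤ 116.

20

gcd(403, 78):
  403 = 5*78 + 13
  78 = 6*13
so gcd(403, 78) = 13.
Back-substitute for Bézout coefficients:
  13 = 403 - 5*78
  ... = 403*(1) + 78*(-5)
Scale by 82: particular solution (82, -410); reduce a mod 6: (4, -7).
General solution: a = 4 + 6t, b = -7 - 31t for integer t.
-7 ≤ 4 + 6t ≤ 116 gives t ∈ [-1, 18], which is 20 values.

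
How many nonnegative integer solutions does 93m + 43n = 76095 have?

gcd(93, 43):
  93 = 2*43 + 7
  43 = 6*7 + 1
  7 = 7*1
so gcd(93, 43) = 1.
Back-substitute for Bézout coefficients:
  1 = 43 - 6*7
  ... = 93*(-6) + 43*(13)
Scale by 76095: one solution is (-456570, 989235). Reduce m mod 43: (4, 1761).
General: m = 4 + 43t, n = 1761 - 93t.
m ≥ 0 ⇒ t ≥ 0; n ≥ 0 ⇒ t ≤ 18. So t ∈ [0, 18]: 19 solutions.

19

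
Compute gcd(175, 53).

gcd(175, 53) = 1  (175 = 3*53 + 16, 53 = 3*16 + 5, 16 = 3*5 + 1, 5 = 5*1).

1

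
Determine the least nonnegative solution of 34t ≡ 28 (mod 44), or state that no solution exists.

gcd(44, 34) = 2  (44 = 1×34 + 10, 34 = 3×10 + 4, 10 = 2×4 + 2, 4 = 2×2).
2 divides 28, so solutions exist.
Back-substituting, 34×(-9) + 44×(7) = 2.
So 34×(-9) ≡ 2 (mod 44); multiply by 14: t ≡ -126 (mod 22).
Smallest nonnegative: t = -126 mod 22 = 6.

6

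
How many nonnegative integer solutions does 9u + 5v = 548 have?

gcd(9, 5) = 1.
By Bézout, 9*(-1) + 5*(2) = 1.
One solution: (2, 106).
General: u = 2 + 5t, v = 106 - 9t.
u ≥ 0 ⇒ t ≥ 0; v ≥ 0 ⇒ t ≤ 11. So t ∈ [0, 11]: 12 solutions.

12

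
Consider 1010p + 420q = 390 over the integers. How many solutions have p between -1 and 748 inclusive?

18

gcd(1010, 420) = 10.
By Bézout, 1010×(5) + 420×(-12) = 10.
Particular solution: (27, -64).
General solution: p = 27 + 42t, q = -64 - 101t for integer t.
-1 ≤ 27 + 42t ≤ 748 gives t ∈ [0, 17], which is 18 values.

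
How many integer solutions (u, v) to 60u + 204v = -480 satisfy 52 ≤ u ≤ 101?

3

gcd(204, 60) = 12  (204 = 3*60 + 24, 60 = 2*24 + 12, 24 = 2*12).
Back-substituting, 60*(7) + 204*(-2) = 12.
Scale by -40: particular solution (-280, 80); reduce u mod 17: (9, -5).
General solution: u = 9 + 17t, v = -5 - 5t for integer t.
52 ≤ 9 + 17t ≤ 101 gives t ∈ [3, 5], which is 3 values.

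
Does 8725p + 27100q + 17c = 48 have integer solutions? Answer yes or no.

yes

gcd(27100, 8725):
  27100 = 3*8725 + 925
  8725 = 9*925 + 400
  925 = 2*400 + 125
  400 = 3*125 + 25
  125 = 5*25
so gcd(27100, 8725) = 25.
gcd(25, 17) = 1.
1 divides 48, so integer solutions exist.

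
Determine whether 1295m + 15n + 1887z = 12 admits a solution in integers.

yes

gcd(1295, 15):
  1295 = 86*15 + 5
  15 = 3*5
so gcd(1295, 15) = 5.
gcd(5, 1887) = 1.
1 divides 12, so integer solutions exist.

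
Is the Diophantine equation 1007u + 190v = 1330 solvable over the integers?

gcd(1007, 190):
  1007 = 5×190 + 57
  190 = 3×57 + 19
  57 = 3×19
so gcd(1007, 190) = 19.
19 divides 1330, so integer solutions exist.

yes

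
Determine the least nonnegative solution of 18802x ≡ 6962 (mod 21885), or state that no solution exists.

17006

gcd(21885, 18802) = 1  (21885 = 1×18802 + 3083, 18802 = 6×3083 + 304, 3083 = 10×304 + 43, 304 = 7×43 + 3, 43 = 14×3 + 1, 3 = 3×1).
1 divides 6962, so solutions exist.
Back-substituting, 18802×(-7127) + 21885×(6123) = 1.
So 18802×(-7127) ≡ 1 (mod 21885); multiply by 6962: x ≡ -49618174 (mod 21885).
Smallest nonnegative: x = -49618174 mod 21885 = 17006.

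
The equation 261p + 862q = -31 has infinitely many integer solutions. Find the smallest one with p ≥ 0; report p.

23

gcd(862, 261):
  862 = 3×261 + 79
  261 = 3×79 + 24
  79 = 3×24 + 7
  24 = 3×7 + 3
  7 = 2×3 + 1
  3 = 3×1
so gcd(862, 261) = 1.
1 divides -31, so solutions exist.
Back-substitute for Bézout coefficients:
  1 = 7 - 2×3
  ... = 261×(-251) + 862×(76)
Scale by -31/1 = -31: (p₀, q₀) = (7781, -2356).
General solution: p = 7781 + 862t, q = -2356 - 261t for integer t.
p ≥ 0: smallest is 7781 mod 862 = 23 (at t = -9), with q = -7.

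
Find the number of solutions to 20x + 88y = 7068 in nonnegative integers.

16

gcd(88, 20):
  88 = 4·20 + 8
  20 = 2·8 + 4
  8 = 2·4
so gcd(88, 20) = 4.
Back-substitute for Bézout coefficients:
  4 = 20 - 2·8
  ... = 20·(9) + 88·(-2)
Scale by 1767: one solution is (15903, -3534). Reduce x mod 22: (19, 76).
General: x = 19 + 22t, y = 76 - 5t.
x ≥ 0 ⇒ t ≥ 0; y ≥ 0 ⇒ t ≤ 15. So t ∈ [0, 15]: 16 solutions.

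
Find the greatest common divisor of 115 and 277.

gcd(277, 115):
  277 = 2×115 + 47
  115 = 2×47 + 21
  47 = 2×21 + 5
  21 = 4×5 + 1
  5 = 5×1
so gcd(277, 115) = 1.

1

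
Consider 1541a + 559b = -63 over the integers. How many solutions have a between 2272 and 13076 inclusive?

20

gcd(1541, 559):
  1541 = 2×559 + 423
  559 = 1×423 + 136
  423 = 3×136 + 15
  136 = 9×15 + 1
  15 = 15×1
so gcd(1541, 559) = 1.
Back-substitute for Bézout coefficients:
  1 = 136 - 9×15
  ... = 1541×(-37) + 559×(102)
Scale by -63: particular solution (2331, -6426); reduce a mod 559: (95, -262).
General solution: a = 95 + 559t, b = -262 - 1541t for integer t.
2272 ≤ 95 + 559t ≤ 13076 gives t ∈ [4, 23], which is 20 values.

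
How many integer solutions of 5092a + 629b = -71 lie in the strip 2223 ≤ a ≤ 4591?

gcd(5092, 629) = 1  (5092 = 8·629 + 60, 629 = 10·60 + 29, 60 = 2·29 + 2, 29 = 14·2 + 1, 2 = 2·1).
Back-substituting, 5092·(-304) + 629·(2461) = 1.
Scale by -71: particular solution (21584, -174731); reduce a mod 629: (198, -1603).
General solution: a = 198 + 629t, b = -1603 - 5092t for integer t.
2223 ≤ 198 + 629t ≤ 4591 gives t ∈ [4, 6], which is 3 values.

3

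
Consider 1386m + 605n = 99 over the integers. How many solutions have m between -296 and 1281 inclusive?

gcd(1386, 605) = 11.
By Bézout, 1386*(-24) + 605*(55) = 11.
Particular solution: (4, -9).
General solution: m = 4 + 55t, n = -9 - 126t for integer t.
-296 ≤ 4 + 55t ≤ 1281 gives t ∈ [-5, 23], which is 29 values.

29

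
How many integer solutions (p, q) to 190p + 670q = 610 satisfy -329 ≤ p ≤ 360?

gcd(670, 190):
  670 = 3*190 + 100
  190 = 1*100 + 90
  100 = 1*90 + 10
  90 = 9*10
so gcd(670, 190) = 10.
Back-substitute for Bézout coefficients:
  10 = 100 - 1*90
  ... = 190*(-7) + 670*(2)
Scale by 61: particular solution (-427, 122); reduce p mod 67: (42, -11).
General solution: p = 42 + 67t, q = -11 - 19t for integer t.
-329 ≤ 42 + 67t ≤ 360 gives t ∈ [-5, 4], which is 10 values.

10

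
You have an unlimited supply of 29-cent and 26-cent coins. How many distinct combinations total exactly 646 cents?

Need nonnegative integers with 29j + 26k = 646.
gcd(29, 26) = 1, and 29·(9) + 26·(-10) = 1.
So (j₀, k₀) = (5814, -6460); general j = 5814 + 26t, k = -6460 - 29t.
j ≥ 0 ⇒ t ≥ -223; k ≥ 0 ⇒ t ≤ -223. That's 1 value of t.

1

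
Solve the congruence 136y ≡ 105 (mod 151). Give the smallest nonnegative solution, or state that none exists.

144

gcd(151, 136) = 1.
1 divides 105, so solutions exist.
By Bézout, 136×(10) + 151×(-9) = 1.
So 136×(10) ≡ 1 (mod 151); multiply by 105: y ≡ 1050 (mod 151).
Smallest nonnegative: y = 1050 mod 151 = 144.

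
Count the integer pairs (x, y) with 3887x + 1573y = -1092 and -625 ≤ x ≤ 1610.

gcd(3887, 1573) = 13.
By Bézout, 3887·(17) + 1573·(-42) = 13.
Particular solution: (24, -60).
General solution: x = 24 + 121t, y = -60 - 299t for integer t.
-625 ≤ 24 + 121t ≤ 1610 gives t ∈ [-5, 13], which is 19 values.

19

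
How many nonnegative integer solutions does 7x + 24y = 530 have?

3

gcd(24, 7) = 1  (24 = 3×7 + 3, 7 = 2×3 + 1, 3 = 3×1).
Back-substituting, 7×(7) + 24×(-2) = 1.
Scale by 530: one solution is (3710, -1060). Reduce x mod 24: (14, 18).
General: x = 14 + 24t, y = 18 - 7t.
x ≥ 0 ⇒ t ≥ 0; y ≥ 0 ⇒ t ≤ 2. So t ∈ [0, 2]: 3 solutions.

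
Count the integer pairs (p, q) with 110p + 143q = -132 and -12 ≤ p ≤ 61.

gcd(143, 110) = 11.
By Bézout, 110×(4) + 143×(-3) = 11.
Particular solution: (4, -4).
General solution: p = 4 + 13t, q = -4 - 10t for integer t.
-12 ≤ 4 + 13t ≤ 61 gives t ∈ [-1, 4], which is 6 values.

6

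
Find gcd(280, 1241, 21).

gcd(1241, 280) = 1.
gcd(1, 21) = 1.

1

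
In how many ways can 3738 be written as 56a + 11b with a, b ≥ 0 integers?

gcd(56, 11) = 1  (56 = 5*11 + 1, 11 = 11*1).
Back-substituting, 56*(1) + 11*(-5) = 1.
Scale by 3738: one solution is (3738, -18690). Reduce a mod 11: (9, 294).
General: a = 9 + 11t, b = 294 - 56t.
a ≥ 0 ⇒ t ≥ 0; b ≥ 0 ⇒ t ≤ 5. So t ∈ [0, 5]: 6 solutions.

6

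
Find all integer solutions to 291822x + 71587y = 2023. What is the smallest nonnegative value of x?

275

gcd(291822, 71587) = 17.
17 divides 2023, so solutions exist.
By Bézout, 291822·(1347) + 71587·(-5491) = 17.
Scale by 2023/17 = 119: (x₀, y₀) = (160293, -653429).
General solution: x = 160293 + 4211t, y = -653429 - 17166t for integer t.
x ≥ 0: smallest is 160293 mod 4211 = 275 (at t = -38), with y = -1121.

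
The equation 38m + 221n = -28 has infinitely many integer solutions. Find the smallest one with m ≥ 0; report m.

gcd(221, 38):
  221 = 5×38 + 31
  38 = 1×31 + 7
  31 = 4×7 + 3
  7 = 2×3 + 1
  3 = 3×1
so gcd(221, 38) = 1.
1 divides -28, so solutions exist.
Back-substitute for Bézout coefficients:
  1 = 7 - 2×3
  ... = 38×(64) + 221×(-11)
Scale by -28/1 = -28: (m₀, n₀) = (-1792, 308).
General solution: m = -1792 + 221t, n = 308 - 38t for integer t.
m ≥ 0: smallest is -1792 mod 221 = 197 (at t = 9), with n = -34.

197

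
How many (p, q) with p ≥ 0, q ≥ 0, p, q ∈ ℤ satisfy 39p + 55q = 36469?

17

gcd(55, 39) = 1  (55 = 1·39 + 16, 39 = 2·16 + 7, 16 = 2·7 + 2, 7 = 3·2 + 1, 2 = 2·1).
Back-substituting, 39·(24) + 55·(-17) = 1.
Scale by 36469: one solution is (875256, -619973). Reduce p mod 55: (41, 634).
General: p = 41 + 55t, q = 634 - 39t.
p ≥ 0 ⇒ t ≥ 0; q ≥ 0 ⇒ t ≤ 16. So t ∈ [0, 16]: 17 solutions.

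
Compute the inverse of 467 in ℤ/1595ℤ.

gcd(1595, 467):
  1595 = 3×467 + 194
  467 = 2×194 + 79
  194 = 2×79 + 36
  79 = 2×36 + 7
  36 = 5×7 + 1
  7 = 7×1
so gcd(1595, 467) = 1.
Back-substitute for Bézout coefficients:
  1 = 36 - 5×7
  ... = 467×(-222) + 1595×(65)
So 467×-222 ≡ 1 (mod 1595), and -222 mod 1595 = 1373.

1373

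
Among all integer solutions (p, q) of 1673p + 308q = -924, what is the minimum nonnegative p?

gcd(1673, 308) = 7  (1673 = 5×308 + 133, 308 = 2×133 + 42, 133 = 3×42 + 7, 42 = 6×7).
7 divides -924, so solutions exist.
Back-substituting, 1673×(7) + 308×(-38) = 7.
Scale by -924/7 = -132: (p₀, q₀) = (-924, 5016).
General solution: p = -924 + 44t, q = 5016 - 239t for integer t.
p ≥ 0: smallest is -924 mod 44 = 0 (at t = 21), with q = -3.

0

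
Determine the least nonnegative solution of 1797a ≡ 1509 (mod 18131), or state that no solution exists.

9929

gcd(18131, 1797) = 1.
1 divides 1509, so solutions exist.
By Bézout, 1797*(3491) + 18131*(-346) = 1.
So 1797*(3491) ≡ 1 (mod 18131); multiply by 1509: a ≡ 5267919 (mod 18131).
Smallest nonnegative: a = 5267919 mod 18131 = 9929.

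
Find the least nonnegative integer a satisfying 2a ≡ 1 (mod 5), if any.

3

gcd(5, 2):
  5 = 2*2 + 1
  2 = 2*1
so gcd(5, 2) = 1.
1 divides 1, so solutions exist.
Back-substitute for Bézout coefficients:
  1 = 5 - 2*2
  ... = 2*(-2) + 5*(1)
So 2*(-2) ≡ 1 (mod 5); multiply by 1: a ≡ -2 (mod 5).
Smallest nonnegative: a = -2 mod 5 = 3.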